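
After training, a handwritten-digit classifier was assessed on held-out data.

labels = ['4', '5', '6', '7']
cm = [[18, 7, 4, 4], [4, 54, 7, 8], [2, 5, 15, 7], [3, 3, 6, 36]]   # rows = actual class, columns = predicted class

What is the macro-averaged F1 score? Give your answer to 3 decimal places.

Per-class F1 score (2·TP/(2·TP+FP+FN)):
  4: TP=18, FP=4+2+3=9, FN=7+4+4=15 → 36/60 = 0.6000
  5: TP=54, FP=7+5+3=15, FN=4+7+8=19 → 108/142 = 0.7606
  6: TP=15, FP=4+7+6=17, FN=2+5+7=14 → 30/61 = 0.4918
  7: TP=36, FP=4+8+7=19, FN=3+3+6=12 → 72/103 = 0.6990
Macro-F1 score = mean = (0.6000 + 0.7606 + 0.4918 + 0.6990) / 4 = 0.638

0.638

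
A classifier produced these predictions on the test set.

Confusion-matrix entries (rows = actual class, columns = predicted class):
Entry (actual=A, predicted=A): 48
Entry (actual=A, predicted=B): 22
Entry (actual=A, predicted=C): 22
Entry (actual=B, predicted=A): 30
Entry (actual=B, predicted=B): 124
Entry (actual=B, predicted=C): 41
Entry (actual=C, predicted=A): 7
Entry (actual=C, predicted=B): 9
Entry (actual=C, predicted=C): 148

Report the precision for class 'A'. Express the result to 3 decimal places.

0.565

precision = TP/(TP+FP).
A: TP=48, FP=30+7=37 → 48/85 = 0.5647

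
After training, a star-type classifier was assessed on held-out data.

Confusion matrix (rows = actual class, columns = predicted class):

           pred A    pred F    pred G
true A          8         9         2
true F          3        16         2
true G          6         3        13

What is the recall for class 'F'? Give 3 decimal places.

0.762

recall = TP/(TP+FN).
F: TP=16, FN=3+2=5 → 16/21 = 0.7619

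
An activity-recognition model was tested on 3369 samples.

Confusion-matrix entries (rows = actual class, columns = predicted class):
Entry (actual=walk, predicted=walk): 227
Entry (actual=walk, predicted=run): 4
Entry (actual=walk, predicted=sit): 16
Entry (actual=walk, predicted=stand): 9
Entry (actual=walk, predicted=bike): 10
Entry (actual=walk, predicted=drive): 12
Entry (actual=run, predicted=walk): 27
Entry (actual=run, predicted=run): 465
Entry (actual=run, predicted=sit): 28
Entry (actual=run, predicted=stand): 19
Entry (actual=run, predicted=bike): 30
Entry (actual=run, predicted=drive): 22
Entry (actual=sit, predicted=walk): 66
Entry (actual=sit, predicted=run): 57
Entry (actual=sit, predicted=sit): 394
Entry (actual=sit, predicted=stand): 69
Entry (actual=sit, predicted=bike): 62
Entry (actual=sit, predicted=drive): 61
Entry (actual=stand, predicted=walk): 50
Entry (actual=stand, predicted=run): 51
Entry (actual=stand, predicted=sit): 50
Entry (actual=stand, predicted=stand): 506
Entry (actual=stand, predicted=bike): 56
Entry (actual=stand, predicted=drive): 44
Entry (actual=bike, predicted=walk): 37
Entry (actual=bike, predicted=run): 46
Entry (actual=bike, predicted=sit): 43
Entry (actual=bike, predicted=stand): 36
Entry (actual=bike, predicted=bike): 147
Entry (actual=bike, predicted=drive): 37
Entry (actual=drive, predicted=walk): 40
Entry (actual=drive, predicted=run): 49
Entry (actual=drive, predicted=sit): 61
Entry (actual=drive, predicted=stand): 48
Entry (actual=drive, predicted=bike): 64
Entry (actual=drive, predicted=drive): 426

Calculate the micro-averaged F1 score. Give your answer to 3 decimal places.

Micro-averaging pools counts across classes: ΣTP=2165, ΣFP=1204, ΣFN=1204.
Micro-F1 score = 2·TP/(2·TP+FP+FN) on pooled counts = 0.643 (equals overall accuracy in single-label multiclass).

0.643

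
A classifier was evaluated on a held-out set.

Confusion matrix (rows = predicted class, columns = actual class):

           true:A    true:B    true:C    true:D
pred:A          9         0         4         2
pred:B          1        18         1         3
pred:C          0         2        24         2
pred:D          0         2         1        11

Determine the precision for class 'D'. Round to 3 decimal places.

Take TP from the diagonal, FP from the rest of the 'D' prediction marginal, FN from the rest of the 'D' actual marginal.
precision = TP/(TP+FP).
D: TP=11, FP=0+2+1=3 → 11/14 = 0.7857

0.786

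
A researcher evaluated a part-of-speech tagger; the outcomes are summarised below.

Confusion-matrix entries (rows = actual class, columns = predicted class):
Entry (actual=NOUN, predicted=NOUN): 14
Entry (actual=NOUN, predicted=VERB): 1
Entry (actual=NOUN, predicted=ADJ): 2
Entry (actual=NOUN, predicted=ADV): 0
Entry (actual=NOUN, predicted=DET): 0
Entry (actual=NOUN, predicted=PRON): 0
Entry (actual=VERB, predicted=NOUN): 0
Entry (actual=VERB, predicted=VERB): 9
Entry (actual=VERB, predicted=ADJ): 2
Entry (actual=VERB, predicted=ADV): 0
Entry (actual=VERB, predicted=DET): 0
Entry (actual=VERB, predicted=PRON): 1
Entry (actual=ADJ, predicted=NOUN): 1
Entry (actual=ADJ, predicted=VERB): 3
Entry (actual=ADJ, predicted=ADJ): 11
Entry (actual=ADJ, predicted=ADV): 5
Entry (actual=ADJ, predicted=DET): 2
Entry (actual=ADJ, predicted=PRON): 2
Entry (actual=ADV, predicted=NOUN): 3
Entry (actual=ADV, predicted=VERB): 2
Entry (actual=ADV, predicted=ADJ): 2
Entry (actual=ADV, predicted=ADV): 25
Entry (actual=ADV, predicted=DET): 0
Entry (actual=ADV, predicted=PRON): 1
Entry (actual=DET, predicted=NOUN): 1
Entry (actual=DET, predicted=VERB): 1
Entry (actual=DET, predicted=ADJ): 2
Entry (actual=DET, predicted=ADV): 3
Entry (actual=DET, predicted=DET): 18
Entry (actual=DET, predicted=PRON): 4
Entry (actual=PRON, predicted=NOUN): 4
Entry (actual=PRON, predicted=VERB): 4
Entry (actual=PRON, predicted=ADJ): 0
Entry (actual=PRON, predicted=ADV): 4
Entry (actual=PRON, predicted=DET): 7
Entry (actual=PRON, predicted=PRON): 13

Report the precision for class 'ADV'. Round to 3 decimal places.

0.676

precision = TP/(TP+FP).
ADV: TP=25, FP=0+0+5+3+4=12 → 25/37 = 0.6757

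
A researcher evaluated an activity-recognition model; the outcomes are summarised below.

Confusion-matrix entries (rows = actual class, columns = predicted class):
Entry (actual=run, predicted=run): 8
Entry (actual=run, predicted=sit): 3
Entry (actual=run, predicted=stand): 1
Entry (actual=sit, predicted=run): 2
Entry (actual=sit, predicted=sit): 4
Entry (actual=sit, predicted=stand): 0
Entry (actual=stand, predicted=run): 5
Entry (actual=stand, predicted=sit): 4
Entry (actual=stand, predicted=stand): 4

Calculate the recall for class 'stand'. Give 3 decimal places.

Take TP from the diagonal, FP from the rest of the 'stand' prediction marginal, FN from the rest of the 'stand' actual marginal.
recall = TP/(TP+FN).
stand: TP=4, FN=5+4=9 → 4/13 = 0.3077

0.308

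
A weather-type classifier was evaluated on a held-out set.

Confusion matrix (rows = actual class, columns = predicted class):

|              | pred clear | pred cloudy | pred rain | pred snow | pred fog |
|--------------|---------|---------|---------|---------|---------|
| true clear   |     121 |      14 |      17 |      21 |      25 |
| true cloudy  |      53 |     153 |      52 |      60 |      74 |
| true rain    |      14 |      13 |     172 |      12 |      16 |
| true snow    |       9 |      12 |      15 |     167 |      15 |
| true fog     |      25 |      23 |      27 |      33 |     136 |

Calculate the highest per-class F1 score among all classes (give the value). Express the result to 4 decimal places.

0.6745

Per-class F1 score (2·TP/(2·TP+FP+FN)):
  clear: TP=121, FP=53+14+9+25=101, FN=14+17+21+25=77 → 242/420 = 0.57619
  cloudy: TP=153, FP=14+13+12+23=62, FN=53+52+60+74=239 → 306/607 = 0.50412
  rain: TP=172, FP=17+52+15+27=111, FN=14+13+12+16=55 → 344/510 = 0.67451
  snow: TP=167, FP=21+60+12+33=126, FN=9+12+15+15=51 → 334/511 = 0.65362
  fog: TP=136, FP=25+74+16+15=130, FN=25+23+27+33=108 → 272/510 = 0.53333
Highest is class 'rain' with F1 score = 0.6745.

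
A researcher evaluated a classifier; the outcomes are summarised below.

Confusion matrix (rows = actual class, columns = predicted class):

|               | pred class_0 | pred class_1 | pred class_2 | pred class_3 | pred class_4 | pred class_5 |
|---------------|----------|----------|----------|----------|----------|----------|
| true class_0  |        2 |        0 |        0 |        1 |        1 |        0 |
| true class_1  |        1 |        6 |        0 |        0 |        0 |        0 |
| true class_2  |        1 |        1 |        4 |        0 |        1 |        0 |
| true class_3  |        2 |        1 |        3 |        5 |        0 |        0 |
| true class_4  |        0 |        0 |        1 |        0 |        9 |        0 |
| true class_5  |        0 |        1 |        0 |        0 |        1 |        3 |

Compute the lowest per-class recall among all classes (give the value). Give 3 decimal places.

0.455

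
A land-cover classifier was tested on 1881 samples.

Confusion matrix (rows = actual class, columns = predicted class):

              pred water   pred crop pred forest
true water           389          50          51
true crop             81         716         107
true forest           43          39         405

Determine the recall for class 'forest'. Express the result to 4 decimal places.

recall = TP/(TP+FN).
forest: TP=405, FN=43+39=82 → 405/487 = 0.83162

0.8316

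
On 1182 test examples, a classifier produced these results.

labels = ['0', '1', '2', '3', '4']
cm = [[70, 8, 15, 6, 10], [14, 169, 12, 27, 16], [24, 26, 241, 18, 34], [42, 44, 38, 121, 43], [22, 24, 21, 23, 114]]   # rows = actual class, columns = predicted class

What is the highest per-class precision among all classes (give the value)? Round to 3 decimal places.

0.737

Per-class precision (TP/(TP+FP)):
  0: TP=70, FP=14+24+42+22=102 → 70/172 = 0.4070
  1: TP=169, FP=8+26+44+24=102 → 169/271 = 0.6236
  2: TP=241, FP=15+12+38+21=86 → 241/327 = 0.7370
  3: TP=121, FP=6+27+18+23=74 → 121/195 = 0.6205
  4: TP=114, FP=10+16+34+43=103 → 114/217 = 0.5253
Highest is class '2' with precision = 0.737.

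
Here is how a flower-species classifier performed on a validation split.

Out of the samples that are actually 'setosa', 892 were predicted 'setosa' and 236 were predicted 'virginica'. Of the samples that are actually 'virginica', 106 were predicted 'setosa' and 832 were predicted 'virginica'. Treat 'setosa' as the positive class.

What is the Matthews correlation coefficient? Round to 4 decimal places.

MCC = (TP·TN − FP·FN) / √((TP+FP)(TP+FN)(TN+FP)(TN+FN))
Numerator = 892·832 − 106·236 = 717128
Denominator = √(998·1128·938·1068) = √1127752327296 = 1061956.8387
MCC = 717128 / 1061956.8387 = 0.6753

0.6753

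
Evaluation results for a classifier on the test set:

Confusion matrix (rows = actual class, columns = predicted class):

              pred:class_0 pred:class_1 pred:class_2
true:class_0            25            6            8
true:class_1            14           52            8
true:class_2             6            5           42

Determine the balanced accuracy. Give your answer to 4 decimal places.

0.7121

Balanced accuracy = mean of per-class recall.
  class_0: recall = 25/39 = 0.64103
  class_1: recall = 52/74 = 0.70270
  class_2: recall = 42/53 = 0.79245
Mean = (0.64103 + 0.70270 + 0.79245) / 3 = 0.7121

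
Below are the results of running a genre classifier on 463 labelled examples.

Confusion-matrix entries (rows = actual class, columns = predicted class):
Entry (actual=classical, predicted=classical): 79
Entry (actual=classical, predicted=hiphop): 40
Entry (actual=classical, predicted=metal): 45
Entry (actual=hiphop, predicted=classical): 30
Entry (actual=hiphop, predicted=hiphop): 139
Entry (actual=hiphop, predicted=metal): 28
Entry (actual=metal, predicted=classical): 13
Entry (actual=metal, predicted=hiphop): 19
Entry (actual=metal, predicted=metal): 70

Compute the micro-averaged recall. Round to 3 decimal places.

0.622

Micro-averaging pools counts across classes: ΣTP=288, ΣFP=175, ΣFN=175.
Micro-recall = TP/(TP+FN) on pooled counts = 0.622 (equals overall accuracy in single-label multiclass).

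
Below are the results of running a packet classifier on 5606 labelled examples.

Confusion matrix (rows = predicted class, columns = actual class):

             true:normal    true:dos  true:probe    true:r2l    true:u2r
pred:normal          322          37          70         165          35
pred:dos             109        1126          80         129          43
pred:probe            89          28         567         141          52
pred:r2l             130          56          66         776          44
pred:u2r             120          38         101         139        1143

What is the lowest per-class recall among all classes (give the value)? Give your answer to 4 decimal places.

Per-class recall (TP/(TP+FN)):
  normal: TP=322, FN=109+89+130+120=448 → 322/770 = 0.41818
  dos: TP=1126, FN=37+28+56+38=159 → 1126/1285 = 0.87626
  probe: TP=567, FN=70+80+66+101=317 → 567/884 = 0.64140
  r2l: TP=776, FN=165+129+141+139=574 → 776/1350 = 0.57481
  u2r: TP=1143, FN=35+43+52+44=174 → 1143/1317 = 0.86788
Lowest is class 'normal' with recall = 0.4182.

0.4182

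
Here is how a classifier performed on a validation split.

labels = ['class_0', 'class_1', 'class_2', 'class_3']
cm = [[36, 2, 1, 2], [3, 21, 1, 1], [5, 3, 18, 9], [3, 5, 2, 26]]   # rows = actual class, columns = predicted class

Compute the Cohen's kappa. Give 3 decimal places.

0.640

Observed agreement pₒ = trace/N = 101/138 = 0.7319
Expected agreement pₑ = Σ (rowᵢ·colᵢ)/N² = (41·47 + 26·31 + 35·22 + 36·38)/138² = 0.2558
κ = (pₒ − pₑ)/(1 − pₑ) = (0.7319 − 0.2558)/(1 − 0.2558) = 0.640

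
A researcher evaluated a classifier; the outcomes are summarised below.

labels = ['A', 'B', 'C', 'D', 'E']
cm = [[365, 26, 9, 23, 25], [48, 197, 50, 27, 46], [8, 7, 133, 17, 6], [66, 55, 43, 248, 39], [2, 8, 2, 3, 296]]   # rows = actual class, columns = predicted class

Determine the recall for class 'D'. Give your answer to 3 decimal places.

0.550

Take TP from the diagonal, FP from the rest of the 'D' prediction marginal, FN from the rest of the 'D' actual marginal.
recall = TP/(TP+FN).
D: TP=248, FN=66+55+43+39=203 → 248/451 = 0.5499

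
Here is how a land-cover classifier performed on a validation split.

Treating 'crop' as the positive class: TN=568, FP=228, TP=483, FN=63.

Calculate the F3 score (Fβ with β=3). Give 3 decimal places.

0.859

Fβ = (1+β²)·TP / ((1+β²)·TP + β²·FN + FP), with β²=9
= 10·483 / (10·483 + 9·63 + 228) = 0.859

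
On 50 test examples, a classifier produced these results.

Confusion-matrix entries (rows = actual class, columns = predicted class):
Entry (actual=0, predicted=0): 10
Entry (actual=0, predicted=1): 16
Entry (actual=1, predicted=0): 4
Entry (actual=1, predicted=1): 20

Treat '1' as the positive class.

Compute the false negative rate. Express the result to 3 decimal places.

0.167

FNR = FN/(FN+TP) = 4/(4+20) = 0.167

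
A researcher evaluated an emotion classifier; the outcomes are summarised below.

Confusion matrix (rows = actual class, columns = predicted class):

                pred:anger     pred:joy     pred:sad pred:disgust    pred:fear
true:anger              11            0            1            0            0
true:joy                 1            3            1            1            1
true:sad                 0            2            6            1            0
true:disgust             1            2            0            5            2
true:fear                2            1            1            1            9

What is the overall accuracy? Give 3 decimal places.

0.654

Accuracy = trace / total = (11+3+6+5+9=34) / 52 = 34/52 = 0.654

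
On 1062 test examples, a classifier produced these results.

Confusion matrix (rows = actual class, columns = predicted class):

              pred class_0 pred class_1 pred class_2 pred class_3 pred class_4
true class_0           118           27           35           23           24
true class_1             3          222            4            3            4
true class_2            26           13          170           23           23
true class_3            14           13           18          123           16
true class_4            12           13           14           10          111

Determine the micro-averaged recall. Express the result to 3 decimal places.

Micro-averaging pools counts across classes: ΣTP=744, ΣFP=318, ΣFN=318.
Micro-recall = TP/(TP+FN) on pooled counts = 0.701 (equals overall accuracy in single-label multiclass).

0.701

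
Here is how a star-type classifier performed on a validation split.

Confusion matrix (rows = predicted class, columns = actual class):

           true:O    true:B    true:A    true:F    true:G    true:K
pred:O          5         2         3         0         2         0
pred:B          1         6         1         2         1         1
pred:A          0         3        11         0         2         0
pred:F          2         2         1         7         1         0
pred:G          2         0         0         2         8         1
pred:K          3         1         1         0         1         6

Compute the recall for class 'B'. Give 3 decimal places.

0.429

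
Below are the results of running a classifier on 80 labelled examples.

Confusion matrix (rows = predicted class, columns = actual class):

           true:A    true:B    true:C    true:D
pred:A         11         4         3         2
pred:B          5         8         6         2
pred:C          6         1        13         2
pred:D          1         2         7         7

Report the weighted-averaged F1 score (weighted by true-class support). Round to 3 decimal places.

0.491

Per-class F1 score (2·TP/(2·TP+FP+FN)):
  A: TP=11, FP=4+3+2=9, FN=5+6+1=12 → 22/43 = 0.5116
  B: TP=8, FP=5+6+2=13, FN=4+1+2=7 → 16/36 = 0.4444
  C: TP=13, FP=6+1+2=9, FN=3+6+7=16 → 26/51 = 0.5098
  D: TP=7, FP=1+2+7=10, FN=2+2+2=6 → 14/30 = 0.4667
Weighted-F1 score = Σ (supportᵢ/N)·F1 scoreᵢ with N=80: (23/80)·0.5116 + (15/80)·0.4444 + (29/80)·0.5098 + (13/80)·0.4667 = 0.491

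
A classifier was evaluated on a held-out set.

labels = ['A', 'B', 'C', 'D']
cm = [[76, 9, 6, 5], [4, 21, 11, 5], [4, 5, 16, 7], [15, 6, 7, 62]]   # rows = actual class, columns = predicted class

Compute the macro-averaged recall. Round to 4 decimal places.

Per-class recall (TP/(TP+FN)):
  A: TP=76, FN=9+6+5=20 → 76/96 = 0.79167
  B: TP=21, FN=4+11+5=20 → 21/41 = 0.51220
  C: TP=16, FN=4+5+7=16 → 16/32 = 0.50000
  D: TP=62, FN=15+6+7=28 → 62/90 = 0.68889
Macro-recall = mean = (0.79167 + 0.51220 + 0.50000 + 0.68889) / 4 = 0.6232

0.6232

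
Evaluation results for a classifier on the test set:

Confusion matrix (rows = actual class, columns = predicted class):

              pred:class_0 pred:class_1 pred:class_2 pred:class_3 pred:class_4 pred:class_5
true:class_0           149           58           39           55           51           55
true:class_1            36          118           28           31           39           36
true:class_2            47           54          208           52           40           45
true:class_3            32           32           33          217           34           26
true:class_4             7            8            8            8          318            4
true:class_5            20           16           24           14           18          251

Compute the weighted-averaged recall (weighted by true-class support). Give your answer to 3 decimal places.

0.570

Per-class recall (TP/(TP+FN)):
  class_0: TP=149, FN=58+39+55+51+55=258 → 149/407 = 0.3661
  class_1: TP=118, FN=36+28+31+39+36=170 → 118/288 = 0.4097
  class_2: TP=208, FN=47+54+52+40+45=238 → 208/446 = 0.4664
  class_3: TP=217, FN=32+32+33+34+26=157 → 217/374 = 0.5802
  class_4: TP=318, FN=7+8+8+8+4=35 → 318/353 = 0.9008
  class_5: TP=251, FN=20+16+24+14+18=92 → 251/343 = 0.7318
Weighted-recall = Σ (supportᵢ/N)·recallᵢ with N=2211: (407/2211)·0.3661 + (288/2211)·0.4097 + (446/2211)·0.4664 + (374/2211)·0.5802 + (353/2211)·0.9008 + (343/2211)·0.7318 = 0.570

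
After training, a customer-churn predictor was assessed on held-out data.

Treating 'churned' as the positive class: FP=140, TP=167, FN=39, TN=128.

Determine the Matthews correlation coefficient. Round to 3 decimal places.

MCC = (TP·TN − FP·FN) / √((TP+FP)(TP+FN)(TN+FP)(TN+FN))
Numerator = 167·128 − 140·39 = 15916
Denominator = √(307·206·268·167) = √2830458952 = 53202.0578
MCC = 15916 / 53202.0578 = 0.299

0.299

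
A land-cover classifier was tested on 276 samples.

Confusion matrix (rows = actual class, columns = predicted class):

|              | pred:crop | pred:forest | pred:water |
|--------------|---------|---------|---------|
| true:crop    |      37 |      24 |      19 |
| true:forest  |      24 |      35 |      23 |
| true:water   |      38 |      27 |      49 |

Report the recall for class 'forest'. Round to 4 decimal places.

0.4268

recall = TP/(TP+FN).
forest: TP=35, FN=24+23=47 → 35/82 = 0.42683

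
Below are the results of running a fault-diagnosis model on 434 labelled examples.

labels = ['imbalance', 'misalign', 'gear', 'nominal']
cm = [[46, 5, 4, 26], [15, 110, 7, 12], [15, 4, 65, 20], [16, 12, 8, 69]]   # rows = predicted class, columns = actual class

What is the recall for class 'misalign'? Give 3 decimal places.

0.840

One-vs-rest for 'misalign': TP = diagonal; FP = other classes predicted 'misalign'; FN = 'misalign' predicted as other.
recall = TP/(TP+FN).
misalign: TP=110, FN=5+4+12=21 → 110/131 = 0.8397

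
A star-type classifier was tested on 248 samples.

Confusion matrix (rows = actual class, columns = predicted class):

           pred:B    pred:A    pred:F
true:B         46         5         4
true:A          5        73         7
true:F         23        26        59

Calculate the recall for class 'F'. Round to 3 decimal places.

Treat 'F' as positive and all other classes as negative.
recall = TP/(TP+FN).
F: TP=59, FN=23+26=49 → 59/108 = 0.5463

0.546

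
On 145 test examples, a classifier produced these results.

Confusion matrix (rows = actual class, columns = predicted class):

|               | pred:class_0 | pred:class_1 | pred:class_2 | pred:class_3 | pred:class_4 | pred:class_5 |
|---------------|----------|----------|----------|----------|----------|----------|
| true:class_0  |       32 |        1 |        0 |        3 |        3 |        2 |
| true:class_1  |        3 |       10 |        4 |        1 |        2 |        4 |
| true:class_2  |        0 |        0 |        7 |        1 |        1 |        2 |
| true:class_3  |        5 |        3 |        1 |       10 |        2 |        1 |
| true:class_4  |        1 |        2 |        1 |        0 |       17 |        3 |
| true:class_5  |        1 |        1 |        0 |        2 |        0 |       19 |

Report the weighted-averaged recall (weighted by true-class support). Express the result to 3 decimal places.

Per-class recall (TP/(TP+FN)):
  class_0: TP=32, FN=1+0+3+3+2=9 → 32/41 = 0.7805
  class_1: TP=10, FN=3+4+1+2+4=14 → 10/24 = 0.4167
  class_2: TP=7, FN=0+0+1+1+2=4 → 7/11 = 0.6364
  class_3: TP=10, FN=5+3+1+2+1=12 → 10/22 = 0.4545
  class_4: TP=17, FN=1+2+1+0+3=7 → 17/24 = 0.7083
  class_5: TP=19, FN=1+1+0+2+0=4 → 19/23 = 0.8261
Weighted-recall = Σ (supportᵢ/N)·recallᵢ with N=145: (41/145)·0.7805 + (24/145)·0.4167 + (11/145)·0.6364 + (22/145)·0.4545 + (24/145)·0.7083 + (23/145)·0.8261 = 0.655

0.655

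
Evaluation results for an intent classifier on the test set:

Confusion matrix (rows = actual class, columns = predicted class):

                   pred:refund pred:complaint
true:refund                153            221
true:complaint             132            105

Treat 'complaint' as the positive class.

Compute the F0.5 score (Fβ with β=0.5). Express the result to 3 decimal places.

0.341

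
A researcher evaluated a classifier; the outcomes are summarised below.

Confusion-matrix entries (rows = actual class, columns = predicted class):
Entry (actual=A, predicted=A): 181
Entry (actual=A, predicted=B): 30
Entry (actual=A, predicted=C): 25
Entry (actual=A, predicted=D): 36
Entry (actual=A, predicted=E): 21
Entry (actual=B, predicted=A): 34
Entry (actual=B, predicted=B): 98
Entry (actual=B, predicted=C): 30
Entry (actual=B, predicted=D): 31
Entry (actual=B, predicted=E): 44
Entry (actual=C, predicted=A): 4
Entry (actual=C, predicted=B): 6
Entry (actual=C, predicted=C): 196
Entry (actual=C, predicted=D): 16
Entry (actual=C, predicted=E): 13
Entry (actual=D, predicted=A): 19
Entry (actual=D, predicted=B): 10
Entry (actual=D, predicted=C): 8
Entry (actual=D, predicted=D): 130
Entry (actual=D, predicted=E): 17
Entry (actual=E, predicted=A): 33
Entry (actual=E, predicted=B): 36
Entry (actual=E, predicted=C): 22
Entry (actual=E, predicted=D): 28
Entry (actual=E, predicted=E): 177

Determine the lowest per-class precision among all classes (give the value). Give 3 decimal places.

Per-class precision (TP/(TP+FP)):
  A: TP=181, FP=34+4+19+33=90 → 181/271 = 0.6679
  B: TP=98, FP=30+6+10+36=82 → 98/180 = 0.5444
  C: TP=196, FP=25+30+8+22=85 → 196/281 = 0.6975
  D: TP=130, FP=36+31+16+28=111 → 130/241 = 0.5394
  E: TP=177, FP=21+44+13+17=95 → 177/272 = 0.6507
Lowest is class 'D' with precision = 0.539.

0.539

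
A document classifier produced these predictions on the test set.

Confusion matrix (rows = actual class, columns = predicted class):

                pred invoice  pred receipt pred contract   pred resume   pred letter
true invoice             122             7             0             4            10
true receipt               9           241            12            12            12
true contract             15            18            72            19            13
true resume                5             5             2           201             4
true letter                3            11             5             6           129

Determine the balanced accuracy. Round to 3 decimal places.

Balanced accuracy = mean of per-class recall.
  invoice: recall = 122/143 = 0.8531
  receipt: recall = 241/286 = 0.8427
  contract: recall = 72/137 = 0.5255
  resume: recall = 201/217 = 0.9263
  letter: recall = 129/154 = 0.8377
Mean = (0.8531 + 0.8427 + 0.5255 + 0.9263 + 0.8377) / 5 = 0.797

0.797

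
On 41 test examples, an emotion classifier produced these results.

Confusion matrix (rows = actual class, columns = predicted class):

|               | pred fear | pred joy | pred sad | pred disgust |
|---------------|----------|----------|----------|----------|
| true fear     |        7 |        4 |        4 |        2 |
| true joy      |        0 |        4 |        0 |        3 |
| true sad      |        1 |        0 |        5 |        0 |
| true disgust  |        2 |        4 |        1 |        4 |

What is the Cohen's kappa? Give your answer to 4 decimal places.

Observed agreement pₒ = trace/N = 20/41 = 0.48780
Expected agreement pₑ = Σ (rowᵢ·colᵢ)/N² = (17·10 + 7·12 + 6·10 + 11·9)/41² = 0.24569
κ = (pₒ − pₑ)/(1 − pₑ) = (0.48780 − 0.24569)/(1 − 0.24569) = 0.3210

0.3210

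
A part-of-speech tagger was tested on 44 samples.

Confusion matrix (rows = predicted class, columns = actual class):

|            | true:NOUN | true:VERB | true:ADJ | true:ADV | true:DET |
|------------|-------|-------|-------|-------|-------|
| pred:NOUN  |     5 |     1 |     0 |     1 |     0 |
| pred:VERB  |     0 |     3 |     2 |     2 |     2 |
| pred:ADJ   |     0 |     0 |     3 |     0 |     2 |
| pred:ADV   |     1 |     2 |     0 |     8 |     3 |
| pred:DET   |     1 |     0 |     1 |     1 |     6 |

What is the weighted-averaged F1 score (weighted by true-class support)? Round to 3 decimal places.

Per-class F1 score (2·TP/(2·TP+FP+FN)):
  NOUN: TP=5, FP=1+0+1+0=2, FN=0+0+1+1=2 → 10/14 = 0.7143
  VERB: TP=3, FP=0+2+2+2=6, FN=1+0+2+0=3 → 6/15 = 0.4000
  ADJ: TP=3, FP=0+0+0+2=2, FN=0+2+0+1=3 → 6/11 = 0.5455
  ADV: TP=8, FP=1+2+0+3=6, FN=1+2+0+1=4 → 16/26 = 0.6154
  DET: TP=6, FP=1+0+1+1=3, FN=0+2+2+3=7 → 12/22 = 0.5455
Weighted-F1 score = Σ (supportᵢ/N)·F1 scoreᵢ with N=44: (7/44)·0.7143 + (6/44)·0.4000 + (6/44)·0.5455 + (12/44)·0.6154 + (13/44)·0.5455 = 0.572

0.572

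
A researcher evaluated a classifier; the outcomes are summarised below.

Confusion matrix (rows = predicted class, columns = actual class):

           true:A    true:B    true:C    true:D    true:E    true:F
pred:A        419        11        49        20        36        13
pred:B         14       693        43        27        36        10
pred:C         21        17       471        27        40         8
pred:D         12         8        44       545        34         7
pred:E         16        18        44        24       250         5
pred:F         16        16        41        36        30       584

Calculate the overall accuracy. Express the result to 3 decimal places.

0.804

Accuracy = trace / total = (419+693+471+545+250+584=2962) / 3685 = 2962/3685 = 0.804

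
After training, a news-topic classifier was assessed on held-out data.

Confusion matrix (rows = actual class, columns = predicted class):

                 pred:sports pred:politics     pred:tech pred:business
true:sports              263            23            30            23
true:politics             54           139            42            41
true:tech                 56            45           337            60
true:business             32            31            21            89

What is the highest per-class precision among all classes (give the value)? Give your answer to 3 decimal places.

Per-class precision (TP/(TP+FP)):
  sports: TP=263, FP=54+56+32=142 → 263/405 = 0.6494
  politics: TP=139, FP=23+45+31=99 → 139/238 = 0.5840
  tech: TP=337, FP=30+42+21=93 → 337/430 = 0.7837
  business: TP=89, FP=23+41+60=124 → 89/213 = 0.4178
Highest is class 'tech' with precision = 0.784.

0.784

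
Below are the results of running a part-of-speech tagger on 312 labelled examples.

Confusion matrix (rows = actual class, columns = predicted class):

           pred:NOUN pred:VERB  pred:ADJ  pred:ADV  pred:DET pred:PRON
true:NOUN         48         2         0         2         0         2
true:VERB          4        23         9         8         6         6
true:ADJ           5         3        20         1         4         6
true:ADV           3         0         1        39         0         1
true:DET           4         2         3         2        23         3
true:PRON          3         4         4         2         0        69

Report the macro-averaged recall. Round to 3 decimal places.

0.694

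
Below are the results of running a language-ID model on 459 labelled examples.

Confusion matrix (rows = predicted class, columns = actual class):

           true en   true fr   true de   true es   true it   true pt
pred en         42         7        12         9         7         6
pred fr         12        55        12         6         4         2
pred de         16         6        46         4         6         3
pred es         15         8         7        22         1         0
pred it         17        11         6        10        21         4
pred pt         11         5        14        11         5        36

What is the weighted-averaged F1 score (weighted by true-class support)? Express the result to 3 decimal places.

Per-class F1 score (2·TP/(2·TP+FP+FN)):
  en: TP=42, FP=7+12+9+7+6=41, FN=12+16+15+17+11=71 → 84/196 = 0.4286
  fr: TP=55, FP=12+12+6+4+2=36, FN=7+6+8+11+5=37 → 110/183 = 0.6011
  de: TP=46, FP=16+6+4+6+3=35, FN=12+12+7+6+14=51 → 92/178 = 0.5169
  es: TP=22, FP=15+8+7+1+0=31, FN=9+6+4+10+11=40 → 44/115 = 0.3826
  it: TP=21, FP=17+11+6+10+4=48, FN=7+4+6+1+5=23 → 42/113 = 0.3717
  pt: TP=36, FP=11+5+14+11+5=46, FN=6+2+3+0+4=15 → 72/133 = 0.5414
Weighted-F1 score = Σ (supportᵢ/N)·F1 scoreᵢ with N=459: (113/459)·0.4286 + (92/459)·0.6011 + (97/459)·0.5169 + (62/459)·0.3826 + (44/459)·0.3717 + (51/459)·0.5414 = 0.483

0.483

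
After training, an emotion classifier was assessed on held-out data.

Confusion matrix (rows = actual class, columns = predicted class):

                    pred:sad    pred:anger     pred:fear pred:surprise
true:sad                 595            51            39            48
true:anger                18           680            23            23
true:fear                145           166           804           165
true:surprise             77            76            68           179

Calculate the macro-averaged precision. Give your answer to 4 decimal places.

Per-class precision (TP/(TP+FP)):
  sad: TP=595, FP=18+145+77=240 → 595/835 = 0.71257
  anger: TP=680, FP=51+166+76=293 → 680/973 = 0.69887
  fear: TP=804, FP=39+23+68=130 → 804/934 = 0.86081
  surprise: TP=179, FP=48+23+165=236 → 179/415 = 0.43133
Macro-precision = mean = (0.71257 + 0.69887 + 0.86081 + 0.43133) / 4 = 0.6759

0.6759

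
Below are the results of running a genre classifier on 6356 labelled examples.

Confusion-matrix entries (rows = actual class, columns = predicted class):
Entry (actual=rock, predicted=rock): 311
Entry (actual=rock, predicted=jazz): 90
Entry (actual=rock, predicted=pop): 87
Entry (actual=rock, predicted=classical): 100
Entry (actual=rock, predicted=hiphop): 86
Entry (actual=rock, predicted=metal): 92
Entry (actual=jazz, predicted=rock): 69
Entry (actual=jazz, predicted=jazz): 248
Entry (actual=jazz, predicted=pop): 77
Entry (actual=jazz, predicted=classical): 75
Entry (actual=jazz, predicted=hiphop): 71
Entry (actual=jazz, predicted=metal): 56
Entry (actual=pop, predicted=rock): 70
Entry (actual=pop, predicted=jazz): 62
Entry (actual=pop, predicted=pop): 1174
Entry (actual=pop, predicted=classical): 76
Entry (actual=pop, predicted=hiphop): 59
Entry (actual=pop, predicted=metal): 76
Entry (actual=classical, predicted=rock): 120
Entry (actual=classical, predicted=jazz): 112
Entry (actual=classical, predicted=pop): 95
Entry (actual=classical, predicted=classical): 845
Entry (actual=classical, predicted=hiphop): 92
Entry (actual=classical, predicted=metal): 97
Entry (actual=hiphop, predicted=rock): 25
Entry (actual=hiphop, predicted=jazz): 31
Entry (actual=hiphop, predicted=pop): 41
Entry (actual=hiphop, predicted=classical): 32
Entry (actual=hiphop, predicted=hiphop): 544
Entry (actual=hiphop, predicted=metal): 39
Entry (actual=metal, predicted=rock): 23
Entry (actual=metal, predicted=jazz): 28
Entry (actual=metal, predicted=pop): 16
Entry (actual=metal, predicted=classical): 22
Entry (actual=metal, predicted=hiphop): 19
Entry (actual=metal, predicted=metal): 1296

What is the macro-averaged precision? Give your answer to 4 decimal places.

0.6446

Per-class precision (TP/(TP+FP)):
  rock: TP=311, FP=69+70+120+25+23=307 → 311/618 = 0.50324
  jazz: TP=248, FP=90+62+112+31+28=323 → 248/571 = 0.43433
  pop: TP=1174, FP=87+77+95+41+16=316 → 1174/1490 = 0.78792
  classical: TP=845, FP=100+75+76+32+22=305 → 845/1150 = 0.73478
  hiphop: TP=544, FP=86+71+59+92+19=327 → 544/871 = 0.62457
  metal: TP=1296, FP=92+56+76+97+39=360 → 1296/1656 = 0.78261
Macro-precision = mean = (0.50324 + 0.43433 + 0.78792 + 0.73478 + 0.62457 + 0.78261) / 6 = 0.6446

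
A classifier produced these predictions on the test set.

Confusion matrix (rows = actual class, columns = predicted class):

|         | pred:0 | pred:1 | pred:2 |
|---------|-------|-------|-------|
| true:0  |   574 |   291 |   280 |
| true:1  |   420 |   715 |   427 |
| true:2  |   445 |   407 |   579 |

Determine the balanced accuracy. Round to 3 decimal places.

Balanced accuracy = mean of per-class recall.
  0: recall = 574/1145 = 0.5013
  1: recall = 715/1562 = 0.4577
  2: recall = 579/1431 = 0.4046
Mean = (0.5013 + 0.4577 + 0.4046) / 3 = 0.455

0.455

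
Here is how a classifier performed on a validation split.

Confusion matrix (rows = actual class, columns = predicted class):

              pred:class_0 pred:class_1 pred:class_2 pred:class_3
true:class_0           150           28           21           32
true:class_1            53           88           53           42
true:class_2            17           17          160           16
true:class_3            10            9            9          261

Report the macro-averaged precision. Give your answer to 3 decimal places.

Per-class precision (TP/(TP+FP)):
  class_0: TP=150, FP=53+17+10=80 → 150/230 = 0.6522
  class_1: TP=88, FP=28+17+9=54 → 88/142 = 0.6197
  class_2: TP=160, FP=21+53+9=83 → 160/243 = 0.6584
  class_3: TP=261, FP=32+42+16=90 → 261/351 = 0.7436
Macro-precision = mean = (0.6522 + 0.6197 + 0.6584 + 0.7436) / 4 = 0.668

0.668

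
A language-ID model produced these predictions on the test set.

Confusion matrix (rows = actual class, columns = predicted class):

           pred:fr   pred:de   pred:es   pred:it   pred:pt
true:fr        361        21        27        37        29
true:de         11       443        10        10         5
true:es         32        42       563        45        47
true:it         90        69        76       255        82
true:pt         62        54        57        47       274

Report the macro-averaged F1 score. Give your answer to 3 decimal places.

0.677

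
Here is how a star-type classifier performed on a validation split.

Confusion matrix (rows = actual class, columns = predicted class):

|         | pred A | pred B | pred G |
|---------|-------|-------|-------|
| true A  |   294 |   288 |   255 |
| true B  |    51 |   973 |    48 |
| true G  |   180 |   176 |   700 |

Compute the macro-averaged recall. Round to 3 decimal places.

0.641

Per-class recall (TP/(TP+FN)):
  A: TP=294, FN=288+255=543 → 294/837 = 0.3513
  B: TP=973, FN=51+48=99 → 973/1072 = 0.9076
  G: TP=700, FN=180+176=356 → 700/1056 = 0.6629
Macro-recall = mean = (0.3513 + 0.9076 + 0.6629) / 3 = 0.641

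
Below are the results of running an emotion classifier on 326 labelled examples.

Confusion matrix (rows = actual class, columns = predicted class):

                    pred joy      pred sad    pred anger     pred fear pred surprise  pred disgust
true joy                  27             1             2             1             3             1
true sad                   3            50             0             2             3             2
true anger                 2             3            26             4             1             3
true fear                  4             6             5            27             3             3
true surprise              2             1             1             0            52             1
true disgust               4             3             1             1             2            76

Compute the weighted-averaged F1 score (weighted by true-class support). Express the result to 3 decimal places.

0.788

Per-class F1 score (2·TP/(2·TP+FP+FN)):
  joy: TP=27, FP=3+2+4+2+4=15, FN=1+2+1+3+1=8 → 54/77 = 0.7013
  sad: TP=50, FP=1+3+6+1+3=14, FN=3+0+2+3+2=10 → 100/124 = 0.8065
  anger: TP=26, FP=2+0+5+1+1=9, FN=2+3+4+1+3=13 → 52/74 = 0.7027
  fear: TP=27, FP=1+2+4+0+1=8, FN=4+6+5+3+3=21 → 54/83 = 0.6506
  surprise: TP=52, FP=3+3+1+3+2=12, FN=2+1+1+0+1=5 → 104/121 = 0.8595
  disgust: TP=76, FP=1+2+3+3+1=10, FN=4+3+1+1+2=11 → 152/173 = 0.8786
Weighted-F1 score = Σ (supportᵢ/N)·F1 scoreᵢ with N=326: (35/326)·0.7013 + (60/326)·0.8065 + (39/326)·0.7027 + (48/326)·0.6506 + (57/326)·0.8595 + (87/326)·0.8786 = 0.788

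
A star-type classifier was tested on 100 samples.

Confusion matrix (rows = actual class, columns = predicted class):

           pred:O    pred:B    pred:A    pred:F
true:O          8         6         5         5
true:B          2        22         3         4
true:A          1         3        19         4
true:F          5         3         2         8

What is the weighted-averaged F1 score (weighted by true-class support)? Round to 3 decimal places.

Per-class F1 score (2·TP/(2·TP+FP+FN)):
  O: TP=8, FP=2+1+5=8, FN=6+5+5=16 → 16/40 = 0.4000
  B: TP=22, FP=6+3+3=12, FN=2+3+4=9 → 44/65 = 0.6769
  A: TP=19, FP=5+3+2=10, FN=1+3+4=8 → 38/56 = 0.6786
  F: TP=8, FP=5+4+4=13, FN=5+3+2=10 → 16/39 = 0.4103
Weighted-F1 score = Σ (supportᵢ/N)·F1 scoreᵢ with N=100: (24/100)·0.4000 + (31/100)·0.6769 + (27/100)·0.6786 + (18/100)·0.4103 = 0.563

0.563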